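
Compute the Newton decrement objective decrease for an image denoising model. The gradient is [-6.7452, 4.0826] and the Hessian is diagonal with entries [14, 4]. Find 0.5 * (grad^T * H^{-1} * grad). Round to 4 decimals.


Step 1: H is diagonal, so H^(-1) * g = [-0.4818, 1.0207].
Step 2: g^T H^(-1) g = sum_i g_i^2 / H_ii
  = (-6.7452)^2/14 + (4.0826)^2/4
  = 3.2498 + 4.1669 = 7.4167
Step 3: Objective decrease = 0.5 * g^T H^(-1) g = 3.7084


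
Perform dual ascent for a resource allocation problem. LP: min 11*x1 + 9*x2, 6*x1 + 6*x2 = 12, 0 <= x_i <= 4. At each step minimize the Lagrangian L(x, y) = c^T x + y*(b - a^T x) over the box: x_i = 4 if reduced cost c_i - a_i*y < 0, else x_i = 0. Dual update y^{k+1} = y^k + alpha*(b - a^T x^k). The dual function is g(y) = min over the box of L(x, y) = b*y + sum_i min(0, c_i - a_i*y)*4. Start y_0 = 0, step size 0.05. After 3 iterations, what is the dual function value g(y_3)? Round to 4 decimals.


Dual ascent for LP: min 11*x1 + 9*x2, 6*x1 + 6*x2 = 12, 0 <= x_i <= 4
Step 1: y^k = 0.0, reduced costs: (11.0, 9.0)
  x^k = (0.0, 0.0), subgradient = b - a^T x = 12.0
  y^{k+1} = 0.0 + 0.05*12.0 = 0.6
Step 2: y^k = 0.6, reduced costs: (7.4, 5.4)
  x^k = (0.0, 0.0), subgradient = b - a^T x = 12.0
  y^{k+1} = 0.6 + 0.05*12.0 = 1.2
Step 3: y^k = 1.2, reduced costs: (3.8, 1.8)
  x^k = (0.0, 0.0), subgradient = b - a^T x = 12.0
  y^{k+1} = 1.2 + 0.05*12.0 = 1.8
Dual objective at y_3 = 1.8: reduced costs (0.2, -1.8), box minimizer x = (0.0, 4.0)
g(y_3) = b*y + (c1 - a1*y)*x1 + (c2 - a2*y)*x2 = 12*1.8 + 0.2*0.0 + (-1.8)*4.0 = 21.6 + 0.0 - 7.2 = 14.4


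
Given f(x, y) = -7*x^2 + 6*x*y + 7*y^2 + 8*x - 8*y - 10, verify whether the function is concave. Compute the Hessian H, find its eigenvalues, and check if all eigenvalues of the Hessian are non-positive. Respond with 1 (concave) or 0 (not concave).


The Hessian of f(x,y) = -7*x^2 + 6*x*y + 7*y^2 + 8*x - 8*y - 10 is:
H = [[-14, 6], [6, 14]]
Trace = -14 + 14 = 0
Determinant = -14*14 - (6)^2 = -232
Discriminant = (0)^2 - 4*-232 = 928.0
Eigenvalues: lambda_1 = -15.2315, lambda_2 = 15.2315
The function is not concave.

0


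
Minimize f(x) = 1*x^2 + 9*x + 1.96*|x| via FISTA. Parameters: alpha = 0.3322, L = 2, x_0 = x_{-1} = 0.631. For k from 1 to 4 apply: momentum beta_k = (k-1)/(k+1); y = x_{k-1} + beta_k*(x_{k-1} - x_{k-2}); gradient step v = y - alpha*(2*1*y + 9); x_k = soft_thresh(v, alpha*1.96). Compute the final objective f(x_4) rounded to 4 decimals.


FISTA on f(x) = 1*x^2 + 9*x + 1.96*|x|
L = 2, alpha = 0.3322
Iteration 1: beta = 0.0, y = 0.631 + 0.0*(0.631 - 0.631) = 0.631
  grad(y) = 10.262, v = y - alpha*grad = -2.778
  prox(v) = soft_thresh(-2.778, 0.6511) = -2.1269
Iteration 2: beta = 0.3333, y = -2.1269 + 0.3333*(-2.1269 - 0.631) = -3.0462
  grad(y) = 2.9075, v = y - alpha*grad = -4.0121
  prox(v) = soft_thresh(-4.0121, 0.6511) = -3.361
Iteration 3: beta = 0.5, y = -3.361 + 0.5*(-3.361 + 2.1269) = -3.978
  grad(y) = 1.0439, v = y - alpha*grad = -4.3248
  prox(v) = soft_thresh(-4.3248, 0.6511) = -3.6737
Iteration 4: beta = 0.6, y = -3.6737 + 0.6*(-3.6737 + 3.361) = -3.8613
  grad(y) = 1.2773, v = y - alpha*grad = -4.2857
  prox(v) = soft_thresh(-4.2857, 0.6511) = -3.6346
f(x_4) = 1*(-3.6346)^2 + 9*(-3.6346) + 1.96*|-3.6346| = -12.3773


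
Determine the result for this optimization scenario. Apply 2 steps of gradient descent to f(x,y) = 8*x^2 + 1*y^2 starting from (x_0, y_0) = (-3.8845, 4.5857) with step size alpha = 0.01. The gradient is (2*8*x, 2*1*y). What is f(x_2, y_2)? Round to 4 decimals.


Gradient descent on f(x,y) = 8*x^2 + 1*y^2.
Starting point: (-3.8845, 4.5857), alpha = 0.01
Step 1: grad_x = 2*8*-3.8845 = -62.152, grad_y = 2*1*4.5857 = 9.1714
  x_1 = -3.8845 - 0.01*-62.152 = -3.263
  y_1 = 4.5857 - 0.01*9.1714 = 4.494
Step 2: grad_x = 2*8*-3.263 = -52.2077, grad_y = 2*1*4.494 = 8.988
  x_2 = -3.263 - 0.01*-52.2077 = -2.7409
  y_2 = 4.494 - 0.01*8.988 = 4.4041
f(-2.7409, 4.4041) = 8*(-2.7409)^2 + 1*4.4041^2 = 79.4966


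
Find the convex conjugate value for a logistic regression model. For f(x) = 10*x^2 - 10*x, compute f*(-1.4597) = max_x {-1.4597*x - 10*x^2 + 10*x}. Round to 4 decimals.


f*(y) = sup_x {y*x - a*x^2 - b*x} = sup_x {(y-b)*x - a*x^2}
FOC: (y - b) - 2a*x = 0 => x* = (y - b)/(2a)
x* = (-1.4597 + 10)/(2*10) = 0.427
f*(-1.4597) = (y-b)^2/(4a) = (-1.4597 + 10)^2/(4*10)
= 72.9367/40 = 1.8234


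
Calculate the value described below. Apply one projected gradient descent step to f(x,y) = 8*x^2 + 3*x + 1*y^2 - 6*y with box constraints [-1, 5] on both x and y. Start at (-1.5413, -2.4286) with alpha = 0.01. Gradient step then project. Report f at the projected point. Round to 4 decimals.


Step 1: Compute gradient at (-1.5413, -2.4286).
grad_x = 2*8*-1.5413 + 3 = -21.6608
grad_y = 2*1*-2.4286 - 6 = -10.8572
Step 2: Gradient step.
x_raw = -1.5413 - 0.01*-21.6608 = -1.3247
y_raw = -2.4286 - 0.01*-10.8572 = -2.32
Step 3: Project onto [-1, 5].
x_proj = clip(-1.3247) = -1.0
y_proj = clip(-2.32) = -1.0
Step 4: Evaluate f.
f(-1.0, -1.0) = 12.0


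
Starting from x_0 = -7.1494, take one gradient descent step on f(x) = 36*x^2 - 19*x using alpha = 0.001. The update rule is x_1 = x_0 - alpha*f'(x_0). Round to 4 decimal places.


We compute the gradient at x_0 and apply the update.
f'(x) = 72*x - 19
f'(-7.1494) = 72*-7.1494 - 19 = -533.7568
x_1 = -7.1494 - 0.001*-533.7568 = -6.6156


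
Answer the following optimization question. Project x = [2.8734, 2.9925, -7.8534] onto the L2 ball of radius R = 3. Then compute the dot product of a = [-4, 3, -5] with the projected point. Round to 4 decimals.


Step 1: Compute ||x|| (intermediates to 6 decimals).
||x|| = sqrt(2.8734^2 + 2.9925^2 + (-7.8534)^2) = 8.881857
Step 2: Project.
Since ||x|| > R, scale = R/||x|| = 3/8.881857 = 0.337767, proj(x) = scale * x
proj(x) = [0.97054, 1.010768, -2.652619]
Step 3: Dot product.
a^T * proj(x) = -4*0.97054 + 3*1.010768 - 5*(-2.652619) = 12.4132


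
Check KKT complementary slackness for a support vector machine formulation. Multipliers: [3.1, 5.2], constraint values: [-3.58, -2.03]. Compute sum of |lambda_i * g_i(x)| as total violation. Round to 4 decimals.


KKT complementary slackness check:
lambda_1 * g_1 = 3.1 * -3.58 = -11.098
lambda_2 * g_2 = 5.2 * -2.03 = -10.556
Total violation = 11.098 + 10.556 = 21.654


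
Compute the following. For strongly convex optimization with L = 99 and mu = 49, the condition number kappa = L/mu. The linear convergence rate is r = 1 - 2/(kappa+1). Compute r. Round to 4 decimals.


Step 1: Compute the condition number.
kappa = L/mu = 99/49 = 2.0204
Step 2: Compute the convergence rate.
r = 1 - 2/(kappa + 1) = 1 - 2*mu/(L + mu) = (L - mu)/(L + mu) = 50/148 = 0.3378


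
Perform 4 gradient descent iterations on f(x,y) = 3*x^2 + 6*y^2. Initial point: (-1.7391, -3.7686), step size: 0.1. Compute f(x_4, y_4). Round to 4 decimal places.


Gradient descent on f(x,y) = 3*x^2 + 6*y^2.
Starting point: (-1.7391, -3.7686), alpha = 0.1
Step 1: grad_x = 2*3*-1.7391 = -10.4346, grad_y = 2*6*-3.7686 = -45.2232
  x_1 = -1.7391 - 0.1*-10.4346 = -0.6956
  y_1 = -3.7686 - 0.1*-45.2232 = 0.7537
Step 2: grad_x = 2*3*-0.6956 = -4.1738, grad_y = 2*6*0.7537 = 9.0446
  x_2 = -0.6956 - 0.1*-4.1738 = -0.2783
  y_2 = 0.7537 - 0.1*9.0446 = -0.1507
Step 3: grad_x = 2*3*-0.2783 = -1.6695, grad_y = 2*6*-0.1507 = -1.8089
  x_3 = -0.2783 - 0.1*-1.6695 = -0.1113
  y_3 = -0.1507 - 0.1*-1.8089 = 0.0301
Step 4: grad_x = 2*3*-0.1113 = -0.6678, grad_y = 2*6*0.0301 = 0.3618
  x_4 = -0.1113 - 0.1*-0.6678 = -0.0445
  y_4 = 0.0301 - 0.1*0.3618 = -0.006
f(-0.0445, -0.006) = 3*(-0.0445)^2 + 6*(-0.006)^2 = 0.0062


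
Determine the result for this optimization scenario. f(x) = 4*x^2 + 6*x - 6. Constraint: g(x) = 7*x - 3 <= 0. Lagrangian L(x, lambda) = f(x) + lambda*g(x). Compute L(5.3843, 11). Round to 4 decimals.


Step 1: Evaluate f(x).
f(5.3843) = 4*5.3843^2 + 6*5.3843 - 6 = 142.2685
Step 2: Evaluate g(x).
g(5.3843) = 7*5.3843 - 3 = 34.6901
Step 3: Compute Lagrangian.
L = 142.2685 + 11*34.6901 = 523.8596


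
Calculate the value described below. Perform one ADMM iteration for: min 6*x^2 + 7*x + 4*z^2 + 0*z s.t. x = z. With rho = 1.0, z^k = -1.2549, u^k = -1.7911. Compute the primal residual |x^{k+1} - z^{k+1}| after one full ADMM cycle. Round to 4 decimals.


ADMM iteration with rho = 1.0, z^k = -1.2549, u^k = -1.7911
Step 1: x-update.
Minimize 6*x^2 + 7*x + (1.0/2)*(x + 1.2549 - 1.7911)^2
FOC: (2*6 + 1.0)*x = -7 + 1.0*(-1.2549 + 1.7911)
x^{k+1} = -0.4972
Step 2: z-update.
Minimize 4*z^2 + 0*z + (1.0/2)*(-0.4972 - z - 1.7911)^2
FOC: (2*4 + 1.0)*z = 0 + 1.0*(-0.4972 - 1.7911)
z^{k+1} = -0.2543
Step 3: u-update.
u^{k+1} = -1.7911 - 0.4972 + 0.2543 = -2.0341
Step 4: Primal residual = |-0.4972 + 0.2543| = 0.243


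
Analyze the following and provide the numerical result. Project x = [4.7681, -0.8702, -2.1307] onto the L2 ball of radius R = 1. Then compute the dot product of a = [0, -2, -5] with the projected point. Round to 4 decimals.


Step 1: Compute ||x|| (intermediates to 6 decimals).
||x|| = sqrt(4.7681^2 + (-0.8702)^2 + (-2.1307)^2) = 5.294517
Step 2: Project.
Since ||x|| > R, scale = R/||x|| = 1/5.294517 = 0.188875, proj(x) = scale * x
proj(x) = [0.900575, -0.164359, -0.402436]
Step 3: Dot product.
a^T * proj(x) = 0*0.900575 - 2*(-0.164359) - 5*(-0.402436) = 2.3409


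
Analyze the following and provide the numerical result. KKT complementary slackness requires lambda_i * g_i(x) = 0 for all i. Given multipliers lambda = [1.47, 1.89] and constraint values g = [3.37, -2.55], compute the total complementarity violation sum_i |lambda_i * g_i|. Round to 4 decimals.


KKT complementary slackness check:
lambda_1 * g_1 = 1.47 * 3.37 = 4.9539
lambda_2 * g_2 = 1.89 * -2.55 = -4.8195
Total violation = 4.9539 + 4.8195 = 9.7734


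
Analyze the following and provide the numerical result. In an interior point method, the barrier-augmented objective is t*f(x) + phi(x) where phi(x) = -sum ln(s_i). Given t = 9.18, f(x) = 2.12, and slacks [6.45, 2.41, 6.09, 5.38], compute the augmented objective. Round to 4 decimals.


Step 1: Compute log-barrier.
ln values: [1.8641, 0.8796, 1.8066, 1.6827]
phi = -(1.8641 + 0.8796 + 1.8066 + 1.6827) = -6.233
Step 2: Compute augmented objective.
t*f(x) = 9.18*2.12 = 19.4616
Total = 19.4616 - 6.233 = 13.2286


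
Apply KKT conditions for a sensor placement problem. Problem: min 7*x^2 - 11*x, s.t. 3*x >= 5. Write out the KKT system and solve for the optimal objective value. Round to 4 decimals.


Step 1: Try lambda = 0 (constraint inactive).
x_unc = 11/(2*7) = 0.7857
Check: 3*0.7857 = 2.3571 < 5 -- violated!
Step 2: Constraint must be active: 3*x = 5
x* = 5/3 = 1.6667 (rounded; the exact value 5/3 is used below)
lambda = (2*7*(5/3) - 11)/3 = 4.1111
Step 3: Compute optimal value.
f(x*) = 7*(5/3)^2 - 11*(5/3) = 1.1111


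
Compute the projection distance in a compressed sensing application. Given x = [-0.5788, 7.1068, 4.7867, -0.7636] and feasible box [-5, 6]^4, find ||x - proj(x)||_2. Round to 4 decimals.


Project each component onto [-5, 6].
clip(-0.5788) = -0.5788, clip(7.1068) = 6.0, clip(4.7867) = 4.7867, clip(-0.7636) = -0.7636
Projection = [-0.5788, 6.0, 4.7867, -0.7636]
Squared diffs: [0.0, 1.225, 0.0, 0.0]
Distance = sqrt(1.225) = 1.1068


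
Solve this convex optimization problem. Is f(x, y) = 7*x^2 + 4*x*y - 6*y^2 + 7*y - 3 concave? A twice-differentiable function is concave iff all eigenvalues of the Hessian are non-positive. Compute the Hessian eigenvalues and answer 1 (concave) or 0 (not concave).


The Hessian of f(x,y) = 7*x^2 + 4*x*y - 6*y^2 + 7*y - 3 is:
H = [[14, 4], [4, -12]]
Trace = 14 - 12 = 2
Determinant = 14*-12 - (4)^2 = -184
Discriminant = (2)^2 - 4*-184 = 740.0
Eigenvalues: lambda_1 = -12.6015, lambda_2 = 14.6015
The function is not concave.

0


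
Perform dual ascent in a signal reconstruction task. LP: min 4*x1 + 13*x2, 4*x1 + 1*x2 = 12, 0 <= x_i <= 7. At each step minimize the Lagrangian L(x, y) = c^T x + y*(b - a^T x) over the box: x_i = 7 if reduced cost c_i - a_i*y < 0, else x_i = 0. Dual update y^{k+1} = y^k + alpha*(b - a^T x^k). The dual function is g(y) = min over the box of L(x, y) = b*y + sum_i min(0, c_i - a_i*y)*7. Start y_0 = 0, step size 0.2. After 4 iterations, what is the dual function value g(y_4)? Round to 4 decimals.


Dual ascent for LP: min 4*x1 + 13*x2, 4*x1 + 1*x2 = 12, 0 <= x_i <= 7
Step 1: y^k = 0.0, reduced costs: (4.0, 13.0)
  x^k = (0.0, 0.0), subgradient = b - a^T x = 12.0
  y^{k+1} = 0.0 + 0.2*12.0 = 2.4
Step 2: y^k = 2.4, reduced costs: (-5.6, 10.6)
  x^k = (7.0, 0.0), subgradient = b - a^T x = -16.0
  y^{k+1} = 2.4 + 0.2*-16.0 = -0.8
Step 3: y^k = -0.8, reduced costs: (7.2, 13.8)
  x^k = (0.0, 0.0), subgradient = b - a^T x = 12.0
  y^{k+1} = -0.8 + 0.2*12.0 = 1.6
Step 4: y^k = 1.6, reduced costs: (-2.4, 11.4)
  x^k = (7.0, 0.0), subgradient = b - a^T x = -16.0
  y^{k+1} = 1.6 + 0.2*-16.0 = -1.6
Dual objective at y_4 = -1.6: reduced costs (10.4, 14.6), box minimizer x = (0.0, 0.0)
g(y_4) = b*y + (c1 - a1*y)*x1 + (c2 - a2*y)*x2 = 12*(-1.6) + 10.4*0.0 + 14.6*0.0 = -19.2 + 0.0 + 0.0 = -19.2


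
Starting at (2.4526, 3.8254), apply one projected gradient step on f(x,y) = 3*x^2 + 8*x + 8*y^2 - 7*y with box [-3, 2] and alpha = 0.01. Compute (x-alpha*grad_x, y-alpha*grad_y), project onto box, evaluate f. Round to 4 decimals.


Step 1: Compute gradient at (2.4526, 3.8254).
grad_x = 2*3*2.4526 + 8 = 22.7156
grad_y = 2*8*3.8254 - 7 = 54.2064
Step 2: Gradient step.
x_raw = 2.4526 - 0.01*22.7156 = 2.2254
y_raw = 3.8254 - 0.01*54.2064 = 3.2833
Step 3: Project onto [-3, 2].
x_proj = clip(2.2254) = 2.0
y_proj = clip(3.2833) = 2.0
Step 4: Evaluate f.
f(2.0, 2.0) = 46.0


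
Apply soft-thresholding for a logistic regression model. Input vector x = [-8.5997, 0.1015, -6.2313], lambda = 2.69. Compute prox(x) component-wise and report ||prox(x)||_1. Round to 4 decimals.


Soft-thresholding with lambda = 2.69:
prox(-8.5997) = sign(-8.5997)*max(|-8.5997| - 2.69, 0) = -5.9097
prox(0.1015) = sign(0.1015)*max(|0.1015| - 2.69, 0) = 0.0
prox(-6.2313) = sign(-6.2313)*max(|-6.2313| - 2.69, 0) = -3.5413
prox(x) = [-5.9097, 0.0, -3.5413]
||prox(x)||_1 = 5.9097 + 0.0 + 3.5413 = 9.451


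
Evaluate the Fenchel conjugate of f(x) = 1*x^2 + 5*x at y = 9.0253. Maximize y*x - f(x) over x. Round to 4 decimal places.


f*(y) = sup_x {y*x - a*x^2 - b*x} = sup_x {(y-b)*x - a*x^2}
FOC: (y - b) - 2a*x = 0 => x* = (y - b)/(2a)
x* = (9.0253 - 5)/(2*1) = 2.0127
f*(9.0253) = (y-b)^2/(4a) = (9.0253 - 5)^2/(4*1)
= 16.203/4 = 4.0508


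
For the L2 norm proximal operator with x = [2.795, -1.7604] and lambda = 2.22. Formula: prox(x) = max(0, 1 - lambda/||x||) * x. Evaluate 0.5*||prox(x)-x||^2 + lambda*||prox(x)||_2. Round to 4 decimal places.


Step 1: Compute ||x||.
||x|| = 3.3032
Step 2: Compute scaling factor.
scale = max(0, 1 - 2.22/3.3032) = 0.3279
Step 3: prox(x) = [0.9165, -0.5773]
||prox(x)|| = 1.0832
Step 4: Proximal objective.
0.5*||prox-x||^2 = 2.4642
lambda*||prox|| = 2.4047
Total = 4.8689


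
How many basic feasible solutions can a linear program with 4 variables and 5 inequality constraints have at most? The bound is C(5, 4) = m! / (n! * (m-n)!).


Each vertex corresponds to some choice of n active constraints out of m, so the number of vertices is at most C(m, n) = m! / (n!(m-n)!).
m = 5, n = 4
Numerator: 5 * 4 * 3 * 2
Denominator: 4! = 24
C(5, 4) = 5


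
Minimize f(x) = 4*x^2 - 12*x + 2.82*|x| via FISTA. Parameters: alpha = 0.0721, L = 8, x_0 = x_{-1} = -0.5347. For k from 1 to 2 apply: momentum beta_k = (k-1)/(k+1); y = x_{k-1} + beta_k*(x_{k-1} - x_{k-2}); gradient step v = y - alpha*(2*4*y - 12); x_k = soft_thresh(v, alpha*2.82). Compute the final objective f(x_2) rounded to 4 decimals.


FISTA on f(x) = 4*x^2 - 12*x + 2.82*|x|
L = 8, alpha = 0.0721
Iteration 1: beta = 0.0, y = -0.5347 + 0.0*(-0.5347 + 0.5347) = -0.5347
  grad(y) = -16.2776, v = y - alpha*grad = 0.6389
  prox(v) = soft_thresh(0.6389, 0.2033) = 0.4356
Iteration 2: beta = 0.3333, y = 0.4356 + 0.3333*(0.4356 + 0.5347) = 0.759
  grad(y) = -5.9278, v = y - alpha*grad = 1.1864
  prox(v) = soft_thresh(1.1864, 0.2033) = 0.9831
f(x_2) = 4*0.9831^2 - 12*0.9831 + 2.82*|0.9831| = -5.1589


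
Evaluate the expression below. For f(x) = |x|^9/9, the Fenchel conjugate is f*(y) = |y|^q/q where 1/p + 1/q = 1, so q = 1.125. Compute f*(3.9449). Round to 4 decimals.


The conjugate exponent q satisfies 1/p + 1/q = 1.
p = 9, so q = 9/(9 - 1) = 1.125
|y|^q = 3.9449^1.125 = 4.6832
f*(3.9449) = 4.6832 / 1.125 = 4.1628


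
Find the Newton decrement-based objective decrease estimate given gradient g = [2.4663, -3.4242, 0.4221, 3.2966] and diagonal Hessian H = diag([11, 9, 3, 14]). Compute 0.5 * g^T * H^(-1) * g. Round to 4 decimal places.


Step 1: H is diagonal, so H^(-1) * g = [0.2242, -0.3805, 0.1407, 0.2355].
Step 2: g^T H^(-1) g = sum_i g_i^2 / H_ii
  = (2.4663)^2/11 + (-3.4242)^2/9 + (0.4221)^2/3 + (3.2966)^2/14
  = 0.553 + 1.3028 + 0.0594 + 0.7763 = 2.6914
Step 3: Objective decrease = 0.5 * g^T H^(-1) g = 1.3457


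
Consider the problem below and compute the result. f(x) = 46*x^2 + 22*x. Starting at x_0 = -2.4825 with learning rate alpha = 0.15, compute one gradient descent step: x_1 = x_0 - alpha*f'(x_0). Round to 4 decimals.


We compute the gradient at x_0 and apply the update.
f'(x) = 92*x + 22
f'(-2.4825) = 92*-2.4825 + 22 = -206.39
x_1 = -2.4825 - 0.15*-206.39 = 28.476


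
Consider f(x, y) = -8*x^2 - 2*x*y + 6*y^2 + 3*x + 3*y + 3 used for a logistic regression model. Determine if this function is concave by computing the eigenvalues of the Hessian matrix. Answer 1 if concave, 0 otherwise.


The Hessian of f(x,y) = -8*x^2 - 2*x*y + 6*y^2 + 3*x + 3*y + 3 is:
H = [[-16, -2], [-2, 12]]
Trace = -16 + 12 = -4
Determinant = -16*12 - (-2)^2 = -196
Discriminant = (-4)^2 - 4*-196 = 800.0
Eigenvalues: lambda_1 = -16.1421, lambda_2 = 12.1421
The function is not concave.

0


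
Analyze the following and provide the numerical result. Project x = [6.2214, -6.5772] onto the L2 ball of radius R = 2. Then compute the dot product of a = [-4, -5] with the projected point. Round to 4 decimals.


Step 1: Compute ||x|| (intermediates to 6 decimals).
||x|| = sqrt(6.2214^2 + (-6.5772)^2) = 9.053473
Step 2: Project.
Since ||x|| > R, scale = R/||x|| = 2/9.053473 = 0.22091, proj(x) = scale * x
proj(x) = [1.374369, -1.452969]
Step 3: Dot product.
a^T * proj(x) = -4*1.374369 - 5*(-1.452969) = 1.7674


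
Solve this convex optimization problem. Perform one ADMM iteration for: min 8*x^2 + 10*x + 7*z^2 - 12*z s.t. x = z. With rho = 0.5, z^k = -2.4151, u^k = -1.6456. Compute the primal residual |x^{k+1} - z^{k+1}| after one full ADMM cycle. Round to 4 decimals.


ADMM iteration with rho = 0.5, z^k = -2.4151, u^k = -1.6456
Step 1: x-update.
Minimize 8*x^2 + 10*x + (0.5/2)*(x + 2.4151 - 1.6456)^2
FOC: (2*8 + 0.5)*x = -10 + 0.5*(-2.4151 + 1.6456)
x^{k+1} = -0.6294
Step 2: z-update.
Minimize 7*z^2 - 12*z + (0.5/2)*(-0.6294 - z - 1.6456)^2
FOC: (2*7 + 0.5)*z = 12 + 0.5*(-0.6294 - 1.6456)
z^{k+1} = 0.7491
Step 3: u-update.
u^{k+1} = -1.6456 - 0.6294 - 0.7491 = -3.0241
Step 4: Primal residual = |-0.6294 - 0.7491| = 1.3785


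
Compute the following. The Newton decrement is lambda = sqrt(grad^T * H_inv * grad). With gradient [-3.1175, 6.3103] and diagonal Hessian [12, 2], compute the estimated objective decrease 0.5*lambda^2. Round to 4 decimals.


Step 1: H is diagonal, so H^(-1) * g = [-0.2598, 3.1552].
Step 2: g^T H^(-1) g = sum_i g_i^2 / H_ii
  = (-3.1175)^2/12 + (6.3103)^2/2
  = 0.8099 + 19.9099 = 20.7198
Step 3: Objective decrease = 0.5 * g^T H^(-1) g = 10.3599


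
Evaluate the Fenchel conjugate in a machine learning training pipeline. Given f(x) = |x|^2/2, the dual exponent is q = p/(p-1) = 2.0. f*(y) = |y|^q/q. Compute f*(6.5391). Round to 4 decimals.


The conjugate exponent q satisfies 1/p + 1/q = 1.
p = 2, so q = 2/(2 - 1) = 2.0
|y|^q = 6.5391^2.0 = 42.7598
f*(6.5391) = 42.7598 / 2.0 = 21.3799


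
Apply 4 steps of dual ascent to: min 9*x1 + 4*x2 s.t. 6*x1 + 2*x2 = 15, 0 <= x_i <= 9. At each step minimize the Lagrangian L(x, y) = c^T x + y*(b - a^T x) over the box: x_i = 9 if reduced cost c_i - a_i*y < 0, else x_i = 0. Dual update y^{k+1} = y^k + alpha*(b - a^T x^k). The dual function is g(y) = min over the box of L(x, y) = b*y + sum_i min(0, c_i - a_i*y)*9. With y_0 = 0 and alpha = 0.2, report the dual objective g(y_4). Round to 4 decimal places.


Dual ascent for LP: min 9*x1 + 4*x2, 6*x1 + 2*x2 = 15, 0 <= x_i <= 9
Step 1: y^k = 0.0, reduced costs: (9.0, 4.0)
  x^k = (0.0, 0.0), subgradient = b - a^T x = 15.0
  y^{k+1} = 0.0 + 0.2*15.0 = 3.0
Step 2: y^k = 3.0, reduced costs: (-9.0, -2.0)
  x^k = (9.0, 9.0), subgradient = b - a^T x = -57.0
  y^{k+1} = 3.0 + 0.2*-57.0 = -8.4
Step 3: y^k = -8.4, reduced costs: (59.4, 20.8)
  x^k = (0.0, 0.0), subgradient = b - a^T x = 15.0
  y^{k+1} = -8.4 + 0.2*15.0 = -5.4
Step 4: y^k = -5.4, reduced costs: (41.4, 14.8)
  x^k = (0.0, 0.0), subgradient = b - a^T x = 15.0
  y^{k+1} = -5.4 + 0.2*15.0 = -2.4
Dual objective at y_4 = -2.4: reduced costs (23.4, 8.8), box minimizer x = (0.0, 0.0)
g(y_4) = b*y + (c1 - a1*y)*x1 + (c2 - a2*y)*x2 = 15*(-2.4) + 23.4*0.0 + 8.8*0.0 = -36.0 + 0.0 + 0.0 = -36.0


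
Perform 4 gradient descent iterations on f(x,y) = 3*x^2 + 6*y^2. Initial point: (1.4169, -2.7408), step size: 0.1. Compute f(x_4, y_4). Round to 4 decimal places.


Gradient descent on f(x,y) = 3*x^2 + 6*y^2.
Starting point: (1.4169, -2.7408), alpha = 0.1
Step 1: grad_x = 2*3*1.4169 = 8.5014, grad_y = 2*6*-2.7408 = -32.8896
  x_1 = 1.4169 - 0.1*8.5014 = 0.5668
  y_1 = -2.7408 - 0.1*-32.8896 = 0.5482
Step 2: grad_x = 2*3*0.5668 = 3.4006, grad_y = 2*6*0.5482 = 6.5779
  x_2 = 0.5668 - 0.1*3.4006 = 0.2267
  y_2 = 0.5482 - 0.1*6.5779 = -0.1096
Step 3: grad_x = 2*3*0.2267 = 1.3602, grad_y = 2*6*-0.1096 = -1.3156
  x_3 = 0.2267 - 0.1*1.3602 = 0.0907
  y_3 = -0.1096 - 0.1*-1.3156 = 0.0219
Step 4: grad_x = 2*3*0.0907 = 0.5441, grad_y = 2*6*0.0219 = 0.2631
  x_4 = 0.0907 - 0.1*0.5441 = 0.0363
  y_4 = 0.0219 - 0.1*0.2631 = -0.0044
f(0.0363, -0.0044) = 3*0.0363^2 + 6*(-0.0044)^2 = 0.0041


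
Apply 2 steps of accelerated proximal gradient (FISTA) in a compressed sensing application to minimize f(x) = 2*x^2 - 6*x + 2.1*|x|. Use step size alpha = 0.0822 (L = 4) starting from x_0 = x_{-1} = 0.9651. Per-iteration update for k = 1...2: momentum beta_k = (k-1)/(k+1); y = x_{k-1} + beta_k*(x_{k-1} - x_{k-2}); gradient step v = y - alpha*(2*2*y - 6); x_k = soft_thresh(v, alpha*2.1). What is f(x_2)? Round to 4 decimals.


FISTA on f(x) = 2*x^2 - 6*x + 2.1*|x|
L = 4, alpha = 0.0822
Iteration 1: beta = 0.0, y = 0.9651 + 0.0*(0.9651 - 0.9651) = 0.9651
  grad(y) = -2.1396, v = y - alpha*grad = 1.141
  prox(v) = soft_thresh(1.141, 0.1726) = 0.9684
Iteration 2: beta = 0.3333, y = 0.9684 + 0.3333*(0.9684 - 0.9651) = 0.9694
  grad(y) = -2.1222, v = y - alpha*grad = 1.1439
  prox(v) = soft_thresh(1.1439, 0.1726) = 0.9713
f(x_2) = 2*0.9713^2 - 6*0.9713 + 2.1*|0.9713| = -1.9012


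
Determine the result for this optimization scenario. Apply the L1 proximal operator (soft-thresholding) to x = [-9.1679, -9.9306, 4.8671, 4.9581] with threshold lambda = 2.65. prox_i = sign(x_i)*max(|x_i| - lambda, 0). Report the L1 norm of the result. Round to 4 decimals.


Soft-thresholding with lambda = 2.65:
prox(-9.1679) = sign(-9.1679)*max(|-9.1679| - 2.65, 0) = -6.5179
prox(-9.9306) = sign(-9.9306)*max(|-9.9306| - 2.65, 0) = -7.2806
prox(4.8671) = sign(4.8671)*max(|4.8671| - 2.65, 0) = 2.2171
prox(4.9581) = sign(4.9581)*max(|4.9581| - 2.65, 0) = 2.3081
prox(x) = [-6.5179, -7.2806, 2.2171, 2.3081]
||prox(x)||_1 = 6.5179 + 7.2806 + 2.2171 + 2.3081 = 18.3237


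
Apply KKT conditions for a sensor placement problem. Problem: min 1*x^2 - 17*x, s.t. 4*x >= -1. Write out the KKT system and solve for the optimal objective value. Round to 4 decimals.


Step 1: Try lambda = 0 (constraint inactive).
Stationarity: 2*1*x - 17 = 0
x* = 17/(2*1) = 8.5
Check constraint: 4*8.5 = 34.0 >= -1 -- satisfied.
Step 2: Compute optimal value.
f(x*) = 1*8.5^2 - 17*8.5 = -72.25


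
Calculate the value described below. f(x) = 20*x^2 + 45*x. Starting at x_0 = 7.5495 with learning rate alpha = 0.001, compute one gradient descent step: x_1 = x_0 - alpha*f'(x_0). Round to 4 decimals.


We compute the gradient at x_0 and apply the update.
f'(x) = 40*x + 45
f'(7.5495) = 40*7.5495 + 45 = 346.98
x_1 = 7.5495 - 0.001*346.98 = 7.2025


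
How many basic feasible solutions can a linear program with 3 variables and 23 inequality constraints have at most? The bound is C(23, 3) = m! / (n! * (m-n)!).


Each vertex corresponds to some choice of n active constraints out of m, so the number of vertices is at most C(m, n) = m! / (n!(m-n)!).
m = 23, n = 3
Numerator: 23 * 22 * 21
Denominator: 3! = 6
C(23, 3) = 1771


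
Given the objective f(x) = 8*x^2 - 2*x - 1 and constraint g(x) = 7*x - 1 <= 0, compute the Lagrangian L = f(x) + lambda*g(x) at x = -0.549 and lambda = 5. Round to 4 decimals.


Step 1: Evaluate f(x).
f(-0.549) = 8*(-0.549)^2 - 2*(-0.549) - 1 = 2.5092
Step 2: Evaluate g(x).
g(-0.549) = 7*-0.549 - 1 = -4.843
Step 3: Compute Lagrangian.
L = 2.5092 + 5*-4.843 = -21.7058


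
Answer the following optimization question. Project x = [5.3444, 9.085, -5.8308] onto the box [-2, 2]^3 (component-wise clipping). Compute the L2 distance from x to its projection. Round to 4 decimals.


Project each component onto [-2, 2].
clip(5.3444) = 2.0, clip(9.085) = 2.0, clip(-5.8308) = -2.0
Projection = [2.0, 2.0, -2.0]
Squared diffs: [11.185, 50.1972, 14.675]
Distance = sqrt(76.0572) = 8.7211


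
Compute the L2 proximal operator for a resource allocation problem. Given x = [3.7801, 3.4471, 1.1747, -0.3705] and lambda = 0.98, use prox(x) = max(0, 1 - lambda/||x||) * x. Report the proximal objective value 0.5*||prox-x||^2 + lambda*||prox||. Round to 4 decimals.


Step 1: Compute ||x||.
||x|| = 5.262
Step 2: Compute scaling factor.
scale = max(0, 1 - 0.98/5.262) = 0.8138
Step 3: prox(x) = [3.0761, 2.8051, 0.9559, -0.3015]
||prox(x)|| = 4.282
Step 4: Proximal objective.
0.5*||prox-x||^2 = 0.4802
lambda*||prox|| = 4.1964
Total = 4.6766


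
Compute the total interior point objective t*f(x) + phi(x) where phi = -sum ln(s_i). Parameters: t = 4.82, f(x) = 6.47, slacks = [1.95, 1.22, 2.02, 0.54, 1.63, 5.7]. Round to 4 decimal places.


Step 1: Compute log-barrier.
ln values: [0.6678, 0.1989, 0.7031, -0.6162, 0.4886, 1.7405]
phi = -(0.6678 + 0.1989 + 0.7031 - 0.6162 + 0.4886 + 1.7405) = -3.1826
Step 2: Compute augmented objective.
t*f(x) = 4.82*6.47 = 31.1854
Total = 31.1854 - 3.1826 = 28.0028


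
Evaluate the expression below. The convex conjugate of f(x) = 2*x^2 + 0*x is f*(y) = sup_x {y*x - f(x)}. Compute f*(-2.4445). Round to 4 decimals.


f*(y) = sup_x {y*x - a*x^2 - b*x} = sup_x {(y-b)*x - a*x^2}
FOC: (y - b) - 2a*x = 0 => x* = (y - b)/(2a)
x* = (-2.4445 - 0)/(2*2) = -0.6111
f*(-2.4445) = (y-b)^2/(4a) = (-2.4445 - 0)^2/(4*2)
= 5.9756/8 = 0.7469


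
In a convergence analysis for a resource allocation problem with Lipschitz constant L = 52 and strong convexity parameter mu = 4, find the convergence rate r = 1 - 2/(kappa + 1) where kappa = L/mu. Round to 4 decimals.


Step 1: Compute the condition number.
kappa = L/mu = 52/4 = 13.0
Step 2: Compute the convergence rate.
r = 1 - 2/(kappa + 1) = 1 - 2*mu/(L + mu) = (L - mu)/(L + mu) = 48/56 = 0.8571


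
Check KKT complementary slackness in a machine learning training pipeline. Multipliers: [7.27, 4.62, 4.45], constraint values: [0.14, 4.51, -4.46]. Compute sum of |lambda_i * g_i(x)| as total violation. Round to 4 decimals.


KKT complementary slackness check:
lambda_1 * g_1 = 7.27 * 0.14 = 1.0178
lambda_2 * g_2 = 4.62 * 4.51 = 20.8362
lambda_3 * g_3 = 4.45 * -4.46 = -19.847
Total violation = 1.0178 + 20.8362 + 19.847 = 41.701


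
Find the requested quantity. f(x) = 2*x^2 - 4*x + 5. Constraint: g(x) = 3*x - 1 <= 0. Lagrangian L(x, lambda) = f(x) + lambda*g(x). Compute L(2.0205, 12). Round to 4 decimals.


Step 1: Evaluate f(x).
f(2.0205) = 2*2.0205^2 - 4*2.0205 + 5 = 5.0828
Step 2: Evaluate g(x).
g(2.0205) = 3*2.0205 - 1 = 5.0615
Step 3: Compute Lagrangian.
L = 5.0828 + 12*5.0615 = 65.8208


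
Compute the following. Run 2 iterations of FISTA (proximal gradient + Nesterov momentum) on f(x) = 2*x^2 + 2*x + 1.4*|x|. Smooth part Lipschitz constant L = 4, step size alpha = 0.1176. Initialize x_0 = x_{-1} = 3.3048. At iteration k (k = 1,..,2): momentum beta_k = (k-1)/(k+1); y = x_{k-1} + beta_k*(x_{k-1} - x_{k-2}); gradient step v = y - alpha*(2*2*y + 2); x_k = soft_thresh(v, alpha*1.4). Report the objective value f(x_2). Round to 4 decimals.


FISTA on f(x) = 2*x^2 + 2*x + 1.4*|x|
L = 4, alpha = 0.1176
Iteration 1: beta = 0.0, y = 3.3048 + 0.0*(3.3048 - 3.3048) = 3.3048
  grad(y) = 15.2192, v = y - alpha*grad = 1.515
  prox(v) = soft_thresh(1.515, 0.1646) = 1.3504
Iteration 2: beta = 0.3333, y = 1.3504 + 0.3333*(1.3504 - 3.3048) = 0.6989
  grad(y) = 4.7956, v = y - alpha*grad = 0.1349
  prox(v) = soft_thresh(0.1349, 0.1646) = 0.0
f(x_2) = 2*0.0^2 + 2*0.0 + 1.4*|0.0| = 0.0


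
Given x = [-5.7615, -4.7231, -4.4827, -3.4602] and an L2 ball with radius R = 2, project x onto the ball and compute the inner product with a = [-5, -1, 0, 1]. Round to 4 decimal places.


Step 1: Compute ||x|| (intermediates to 6 decimals).
||x|| = sqrt((-5.7615)^2 + (-4.7231)^2 + (-4.4827)^2 + (-3.4602)^2) = 9.357892
Step 2: Project.
Since ||x|| > R, scale = R/||x|| = 2/9.357892 = 0.213723, proj(x) = scale * x
proj(x) = [-1.231365, -1.009435, -0.958056, -0.739524]
Step 3: Dot product.
a^T * proj(x) = -5*(-1.231365) - 1*(-1.009435) + 0*(-0.958056) + 1*(-0.739524) = 6.4267


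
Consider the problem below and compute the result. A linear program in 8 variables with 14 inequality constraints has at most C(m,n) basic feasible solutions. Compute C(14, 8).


Each vertex corresponds to some choice of n active constraints out of m, so the number of vertices is at most C(m, n) = m! / (n!(m-n)!).
m = 14, n = 8
Numerator: 14 * 13 * 12 * 11 * 10 * 9 * 8 * 7
Denominator: 8! = 40320
C(14, 8) = 3003


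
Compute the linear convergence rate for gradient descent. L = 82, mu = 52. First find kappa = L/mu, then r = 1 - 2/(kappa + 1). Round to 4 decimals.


Step 1: Compute the condition number.
kappa = L/mu = 82/52 = 1.5769
Step 2: Compute the convergence rate.
r = 1 - 2/(kappa + 1) = 1 - 2*mu/(L + mu) = (L - mu)/(L + mu) = 30/134 = 0.2239


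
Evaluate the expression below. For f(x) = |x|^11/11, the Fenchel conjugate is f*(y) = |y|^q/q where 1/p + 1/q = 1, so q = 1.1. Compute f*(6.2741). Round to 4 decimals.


The conjugate exponent q satisfies 1/p + 1/q = 1.
p = 11, so q = 11/(11 - 1) = 1.1
|y|^q = 6.2741^1.1 = 7.5389
f*(6.2741) = 7.5389 / 1.1 = 6.8535


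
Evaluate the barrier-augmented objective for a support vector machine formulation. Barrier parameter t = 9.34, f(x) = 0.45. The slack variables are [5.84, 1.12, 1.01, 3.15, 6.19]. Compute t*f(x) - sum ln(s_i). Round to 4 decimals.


Step 1: Compute log-barrier.
ln values: [1.7647, 0.1133, 0.01, 1.1474, 1.8229]
phi = -(1.7647 + 0.1133 + 0.01 + 1.1474 + 1.8229) = -4.8583
Step 2: Compute augmented objective.
t*f(x) = 9.34*0.45 = 4.203
Total = 4.203 - 4.8583 = -0.6553


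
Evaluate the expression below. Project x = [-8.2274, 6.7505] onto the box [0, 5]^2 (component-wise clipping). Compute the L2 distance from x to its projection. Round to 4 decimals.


Project each component onto [0, 5].
clip(-8.2274) = 0.0, clip(6.7505) = 5.0
Projection = [0.0, 5.0]
Squared diffs: [67.6901, 3.0643]
Distance = sqrt(70.7544) = 8.4116


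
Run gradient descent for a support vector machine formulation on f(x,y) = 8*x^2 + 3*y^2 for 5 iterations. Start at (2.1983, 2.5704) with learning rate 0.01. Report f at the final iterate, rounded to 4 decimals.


Gradient descent on f(x,y) = 8*x^2 + 3*y^2.
Starting point: (2.1983, 2.5704), alpha = 0.01
Step 1: grad_x = 2*8*2.1983 = 35.1728, grad_y = 2*3*2.5704 = 15.4224
  x_1 = 2.1983 - 0.01*35.1728 = 1.8466
  y_1 = 2.5704 - 0.01*15.4224 = 2.4162
Step 2: grad_x = 2*8*1.8466 = 29.5452, grad_y = 2*3*2.4162 = 14.4971
  x_2 = 1.8466 - 0.01*29.5452 = 1.5511
  y_2 = 2.4162 - 0.01*14.4971 = 2.2712
Step 3: grad_x = 2*8*1.5511 = 24.8179, grad_y = 2*3*2.2712 = 13.6272
  x_3 = 1.5511 - 0.01*24.8179 = 1.3029
  y_3 = 2.2712 - 0.01*13.6272 = 2.1349
Step 4: grad_x = 2*8*1.3029 = 20.8471, grad_y = 2*3*2.1349 = 12.8096
  x_4 = 1.3029 - 0.01*20.8471 = 1.0945
  y_4 = 2.1349 - 0.01*12.8096 = 2.0068
Step 5: grad_x = 2*8*1.0945 = 17.5115, grad_y = 2*3*2.0068 = 12.041
  x_5 = 1.0945 - 0.01*17.5115 = 0.9194
  y_5 = 2.0068 - 0.01*12.041 = 1.8864
f(0.9194, 1.8864) = 8*0.9194^2 + 3*1.8864^2 = 17.4375


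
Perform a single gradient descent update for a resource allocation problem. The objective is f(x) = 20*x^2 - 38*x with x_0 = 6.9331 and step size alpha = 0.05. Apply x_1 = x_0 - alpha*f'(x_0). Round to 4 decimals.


We compute the gradient at x_0 and apply the update.
f'(x) = 40*x - 38
f'(6.9331) = 40*6.9331 - 38 = 239.324
x_1 = 6.9331 - 0.05*239.324 = -5.0331


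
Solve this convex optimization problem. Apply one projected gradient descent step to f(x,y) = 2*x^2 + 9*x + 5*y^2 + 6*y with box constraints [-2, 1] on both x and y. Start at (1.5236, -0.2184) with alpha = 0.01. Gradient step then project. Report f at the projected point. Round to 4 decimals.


Step 1: Compute gradient at (1.5236, -0.2184).
grad_x = 2*2*1.5236 + 9 = 15.0944
grad_y = 2*5*-0.2184 + 6 = 3.816
Step 2: Gradient step.
x_raw = 1.5236 - 0.01*15.0944 = 1.3727
y_raw = -0.2184 - 0.01*3.816 = -0.2566
Step 3: Project onto [-2, 1].
x_proj = clip(1.3727) = 1.0
y_proj = clip(-0.2566) = -0.2566
Step 4: Evaluate f.
f(1.0, -0.2566) = 9.7898


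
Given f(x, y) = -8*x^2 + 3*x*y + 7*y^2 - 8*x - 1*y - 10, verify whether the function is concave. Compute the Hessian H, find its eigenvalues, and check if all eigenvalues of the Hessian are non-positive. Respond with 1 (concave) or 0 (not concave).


The Hessian of f(x,y) = -8*x^2 + 3*x*y + 7*y^2 - 8*x - 1*y - 10 is:
H = [[-16, 3], [3, 14]]
Trace = -16 + 14 = -2
Determinant = -16*14 - (3)^2 = -233
Discriminant = (-2)^2 - 4*-233 = 936.0
Eigenvalues: lambda_1 = -16.2971, lambda_2 = 14.2971
The function is not concave.

0


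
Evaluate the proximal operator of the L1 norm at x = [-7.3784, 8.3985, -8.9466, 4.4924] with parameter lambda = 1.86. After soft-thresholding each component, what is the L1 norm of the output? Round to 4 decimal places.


Soft-thresholding with lambda = 1.86:
prox(-7.3784) = sign(-7.3784)*max(|-7.3784| - 1.86, 0) = -5.5184
prox(8.3985) = sign(8.3985)*max(|8.3985| - 1.86, 0) = 6.5385
prox(-8.9466) = sign(-8.9466)*max(|-8.9466| - 1.86, 0) = -7.0866
prox(4.4924) = sign(4.4924)*max(|4.4924| - 1.86, 0) = 2.6324
prox(x) = [-5.5184, 6.5385, -7.0866, 2.6324]
||prox(x)||_1 = 5.5184 + 6.5385 + 7.0866 + 2.6324 = 21.7759


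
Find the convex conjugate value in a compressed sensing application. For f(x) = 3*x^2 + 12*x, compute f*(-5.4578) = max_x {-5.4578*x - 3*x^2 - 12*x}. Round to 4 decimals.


f*(y) = sup_x {y*x - a*x^2 - b*x} = sup_x {(y-b)*x - a*x^2}
FOC: (y - b) - 2a*x = 0 => x* = (y - b)/(2a)
x* = (-5.4578 - 12)/(2*3) = -2.9096
f*(-5.4578) = (y-b)^2/(4a) = (-5.4578 - 12)^2/(4*3)
= 304.7748/12 = 25.3979


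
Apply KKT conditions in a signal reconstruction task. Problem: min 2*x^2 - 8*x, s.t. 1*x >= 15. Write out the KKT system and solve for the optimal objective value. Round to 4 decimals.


Step 1: Try lambda = 0 (constraint inactive).
x_unc = 8/(2*2) = 2.0
Check: 1*2.0 = 2.0 < 15 -- violated!
Step 2: Constraint must be active: 1*x = 15
x* = 15/1 = 15.0
lambda = (2*2*15.0 - 8)/1 = 52.0
Step 3: Compute optimal value.
f(x*) = 2*15.0^2 - 8*15.0 = 330.0


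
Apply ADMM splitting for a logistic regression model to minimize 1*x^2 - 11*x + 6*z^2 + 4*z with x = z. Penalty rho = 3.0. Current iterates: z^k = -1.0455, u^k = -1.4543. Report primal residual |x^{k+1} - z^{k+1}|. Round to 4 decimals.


ADMM iteration with rho = 3.0, z^k = -1.0455, u^k = -1.4543
Step 1: x-update.
Minimize 1*x^2 - 11*x + (3.0/2)*(x + 1.0455 - 1.4543)^2
FOC: (2*1 + 3.0)*x = 11 + 3.0*(-1.0455 + 1.4543)
x^{k+1} = 2.4453
Step 2: z-update.
Minimize 6*z^2 + 4*z + (3.0/2)*(2.4453 - z - 1.4543)^2
FOC: (2*6 + 3.0)*z = -4 + 3.0*(2.4453 - 1.4543)
z^{k+1} = -0.0685
Step 3: u-update.
u^{k+1} = -1.4543 + 2.4453 + 0.0685 = 1.0595
Step 4: Primal residual = |2.4453 + 0.0685| = 2.5138


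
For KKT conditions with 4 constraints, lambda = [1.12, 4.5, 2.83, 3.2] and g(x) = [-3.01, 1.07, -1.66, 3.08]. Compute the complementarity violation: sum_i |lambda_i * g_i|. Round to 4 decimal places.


KKT complementary slackness check:
lambda_1 * g_1 = 1.12 * -3.01 = -3.3712
lambda_2 * g_2 = 4.5 * 1.07 = 4.815
lambda_3 * g_3 = 2.83 * -1.66 = -4.6978
lambda_4 * g_4 = 3.2 * 3.08 = 9.856
Total violation = 3.3712 + 4.815 + 4.6978 + 9.856 = 22.74


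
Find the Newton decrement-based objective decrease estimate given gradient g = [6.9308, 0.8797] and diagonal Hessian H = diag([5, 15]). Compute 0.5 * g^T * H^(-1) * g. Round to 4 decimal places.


Step 1: H is diagonal, so H^(-1) * g = [1.3862, 0.0586].
Step 2: g^T H^(-1) g = sum_i g_i^2 / H_ii
  = (6.9308)^2/5 + (0.8797)^2/15
  = 9.6072 + 0.0516 = 9.6588
Step 3: Objective decrease = 0.5 * g^T H^(-1) g = 4.8294


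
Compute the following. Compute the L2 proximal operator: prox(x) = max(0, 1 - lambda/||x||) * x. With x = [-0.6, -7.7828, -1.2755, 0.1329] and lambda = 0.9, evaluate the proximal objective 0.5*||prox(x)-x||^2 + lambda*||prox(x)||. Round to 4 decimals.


Step 1: Compute ||x||.
||x|| = 7.9105
Step 2: Compute scaling factor.
scale = max(0, 1 - 0.9/7.9105) = 0.8862
Step 3: prox(x) = [-0.5317, -6.8973, -1.1304, 0.1178]
||prox(x)|| = 7.0105
Step 4: Proximal objective.
0.5*||prox-x||^2 = 0.405
lambda*||prox|| = 6.3095
Total = 6.7145


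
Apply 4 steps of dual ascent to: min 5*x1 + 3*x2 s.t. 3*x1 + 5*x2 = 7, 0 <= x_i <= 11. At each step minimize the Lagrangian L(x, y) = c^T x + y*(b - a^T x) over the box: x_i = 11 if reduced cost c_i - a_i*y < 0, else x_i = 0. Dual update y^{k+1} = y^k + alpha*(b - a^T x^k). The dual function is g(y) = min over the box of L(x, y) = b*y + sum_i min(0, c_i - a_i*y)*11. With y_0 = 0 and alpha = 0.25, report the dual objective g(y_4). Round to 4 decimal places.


Dual ascent for LP: min 5*x1 + 3*x2, 3*x1 + 5*x2 = 7, 0 <= x_i <= 11
Step 1: y^k = 0.0, reduced costs: (5.0, 3.0)
  x^k = (0.0, 0.0), subgradient = b - a^T x = 7.0
  y^{k+1} = 0.0 + 0.25*7.0 = 1.75
Step 2: y^k = 1.75, reduced costs: (-0.25, -5.75)
  x^k = (11.0, 11.0), subgradient = b - a^T x = -81.0
  y^{k+1} = 1.75 + 0.25*-81.0 = -18.5
Step 3: y^k = -18.5, reduced costs: (60.5, 95.5)
  x^k = (0.0, 0.0), subgradient = b - a^T x = 7.0
  y^{k+1} = -18.5 + 0.25*7.0 = -16.75
Step 4: y^k = -16.75, reduced costs: (55.25, 86.75)
  x^k = (0.0, 0.0), subgradient = b - a^T x = 7.0
  y^{k+1} = -16.75 + 0.25*7.0 = -15.0
Dual objective at y_4 = -15.0: reduced costs (50.0, 78.0), box minimizer x = (0.0, 0.0)
g(y_4) = b*y + (c1 - a1*y)*x1 + (c2 - a2*y)*x2 = 7*(-15.0) + 50.0*0.0 + 78.0*0.0 = -105.0 + 0.0 + 0.0 = -105.0


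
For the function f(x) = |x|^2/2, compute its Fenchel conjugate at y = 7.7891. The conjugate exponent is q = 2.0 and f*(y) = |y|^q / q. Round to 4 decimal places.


The conjugate exponent q satisfies 1/p + 1/q = 1.
p = 2, so q = 2/(2 - 1) = 2.0
|y|^q = 7.7891^2.0 = 60.6701
f*(7.7891) = 60.6701 / 2.0 = 30.335


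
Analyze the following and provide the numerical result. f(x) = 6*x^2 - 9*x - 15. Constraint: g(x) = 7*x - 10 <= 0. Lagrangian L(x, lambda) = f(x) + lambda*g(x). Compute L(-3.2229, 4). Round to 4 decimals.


Step 1: Evaluate f(x).
f(-3.2229) = 6*(-3.2229)^2 - 9*(-3.2229) - 15 = 76.3286
Step 2: Evaluate g(x).
g(-3.2229) = 7*-3.2229 - 10 = -32.5603
Step 3: Compute Lagrangian.
L = 76.3286 + 4*-32.5603 = -53.9126


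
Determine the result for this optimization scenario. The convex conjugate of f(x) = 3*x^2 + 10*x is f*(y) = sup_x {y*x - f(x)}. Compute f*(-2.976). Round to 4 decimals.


f*(y) = sup_x {y*x - a*x^2 - b*x} = sup_x {(y-b)*x - a*x^2}
FOC: (y - b) - 2a*x = 0 => x* = (y - b)/(2a)
x* = (-2.976 - 10)/(2*3) = -2.1627
f*(-2.976) = (y-b)^2/(4a) = (-2.976 - 10)^2/(4*3)
= 168.3766/12 = 14.0314
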